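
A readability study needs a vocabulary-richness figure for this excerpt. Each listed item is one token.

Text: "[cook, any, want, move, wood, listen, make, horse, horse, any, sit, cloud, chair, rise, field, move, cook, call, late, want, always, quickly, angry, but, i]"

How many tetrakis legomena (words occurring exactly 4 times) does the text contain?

0

Frequencies: cook:2, any:2, want:2, move:2, horse:2, wood:1, listen:1, make:1, sit:1, cloud:1, chair:1, rise:1, field:1, call:1, late:1, always:1, quickly:1, angry:1, but:1, i:1
Words with frequency 4: (none)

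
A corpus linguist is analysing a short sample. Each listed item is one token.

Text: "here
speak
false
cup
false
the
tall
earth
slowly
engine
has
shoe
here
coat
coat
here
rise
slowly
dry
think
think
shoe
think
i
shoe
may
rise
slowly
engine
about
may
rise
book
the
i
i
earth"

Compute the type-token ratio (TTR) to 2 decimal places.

N = 37 tokens, V = 19 types.
TTR = V / N = 19 / 37 = 0.51

0.51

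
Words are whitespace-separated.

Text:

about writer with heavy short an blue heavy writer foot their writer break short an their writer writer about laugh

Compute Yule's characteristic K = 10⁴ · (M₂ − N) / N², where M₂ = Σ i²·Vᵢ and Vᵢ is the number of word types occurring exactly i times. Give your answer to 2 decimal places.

Frequencies: writer:5, about:2, heavy:2, short:2, an:2, their:2, with:1, blue:1, foot:1, break:1, laugh:1
N = 20. Frequency spectrum: V_1=5, V_2=5, V_5=1
M₂ = 1²·5 + 2²·5 + 5²·1 = 50
K = 10000 × (50 − 20) / 20² = 750.00

750.00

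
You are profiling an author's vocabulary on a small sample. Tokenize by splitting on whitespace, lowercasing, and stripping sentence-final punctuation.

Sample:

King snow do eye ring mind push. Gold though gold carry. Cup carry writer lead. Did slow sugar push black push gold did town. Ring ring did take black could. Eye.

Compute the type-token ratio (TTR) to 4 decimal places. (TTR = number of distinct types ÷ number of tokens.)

0.6452

N = 31 tokens, V = 20 types.
TTR = V / N = 20 / 31 = 0.6452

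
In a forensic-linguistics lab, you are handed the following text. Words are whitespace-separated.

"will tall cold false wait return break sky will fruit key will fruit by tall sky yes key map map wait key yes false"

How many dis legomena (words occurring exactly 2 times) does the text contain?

Frequencies: will:3, key:3, tall:2, false:2, wait:2, sky:2, fruit:2, yes:2, map:2, cold:1, return:1, break:1, by:1
Words with frequency 2: false, fruit, map, sky, tall, wait, yes

7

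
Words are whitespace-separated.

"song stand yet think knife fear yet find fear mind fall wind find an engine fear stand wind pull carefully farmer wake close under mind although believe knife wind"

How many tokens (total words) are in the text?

Tokens: song, stand, yet, think, knife, fear, yet, find, fear, mind, fall, wind, find, an, engine, fear, stand, wind, pull, carefully, farmer, wake, close, under, mind, although, believe, knife, wind
N = 29

29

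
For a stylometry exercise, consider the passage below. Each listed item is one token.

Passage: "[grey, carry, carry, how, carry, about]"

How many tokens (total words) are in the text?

Tokens: grey, carry, carry, how, carry, about
N = 6

6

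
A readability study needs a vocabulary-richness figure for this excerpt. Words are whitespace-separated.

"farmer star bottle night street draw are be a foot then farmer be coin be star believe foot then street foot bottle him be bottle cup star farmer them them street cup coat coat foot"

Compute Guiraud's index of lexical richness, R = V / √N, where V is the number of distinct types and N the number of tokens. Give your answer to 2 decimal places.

N = 35, V = 17.
√N = 5.916080
R = 17 / 5.916080 = 2.87

2.87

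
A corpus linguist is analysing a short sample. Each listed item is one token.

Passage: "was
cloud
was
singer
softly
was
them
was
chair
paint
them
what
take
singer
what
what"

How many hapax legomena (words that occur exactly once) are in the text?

5

Frequencies: was:4, what:3, singer:2, them:2, cloud:1, softly:1, chair:1, paint:1, take:1
Hapax (freq=1): chair, cloud, paint, softly, take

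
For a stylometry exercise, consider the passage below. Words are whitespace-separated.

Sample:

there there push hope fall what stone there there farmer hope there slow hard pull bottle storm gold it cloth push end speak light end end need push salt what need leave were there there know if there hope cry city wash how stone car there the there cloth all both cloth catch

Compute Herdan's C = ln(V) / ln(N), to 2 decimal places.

0.88

N = 53, V = 33.
ln(V) = 3.496508, ln(N) = 3.970292
C = 3.496508 / 3.970292 = 0.88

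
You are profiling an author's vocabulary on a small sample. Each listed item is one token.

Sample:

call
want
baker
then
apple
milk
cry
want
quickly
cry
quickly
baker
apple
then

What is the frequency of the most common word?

2

Frequencies: want:2, baker:2, then:2, apple:2, cry:2, quickly:2, call:1, milk:1
Most common: 'want' with frequency 2.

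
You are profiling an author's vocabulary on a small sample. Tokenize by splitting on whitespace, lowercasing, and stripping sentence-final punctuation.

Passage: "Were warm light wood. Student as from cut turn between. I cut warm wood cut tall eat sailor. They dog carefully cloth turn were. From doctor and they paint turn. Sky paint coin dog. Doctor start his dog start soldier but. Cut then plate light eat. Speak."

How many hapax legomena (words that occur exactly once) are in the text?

Frequencies: cut:4, turn:3, dog:3, were:2, warm:2, light:2, wood:2, from:2, eat:2, they:2, doctor:2, paint:2, start:2, student:1, as:1, between:1, i:1, tall:1, sailor:1, carefully:1, … (10 more, each freq 1)
Hapax (freq=1): and, as, between, but, carefully, cloth, coin, his, i, plate, sailor, sky, soldier, speak, student, tall, then

17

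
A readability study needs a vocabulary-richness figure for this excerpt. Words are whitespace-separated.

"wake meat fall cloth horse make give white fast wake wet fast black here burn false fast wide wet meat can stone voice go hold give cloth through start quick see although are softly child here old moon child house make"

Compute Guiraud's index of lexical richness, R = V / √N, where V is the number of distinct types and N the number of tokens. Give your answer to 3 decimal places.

N = 41, V = 31.
√N = 6.403124
R = 31 / 6.403124 = 4.841

4.841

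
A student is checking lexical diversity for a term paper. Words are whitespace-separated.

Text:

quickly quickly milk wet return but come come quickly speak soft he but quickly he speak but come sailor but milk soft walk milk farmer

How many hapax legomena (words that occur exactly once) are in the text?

Frequencies: quickly:4, but:4, milk:3, come:3, speak:2, soft:2, he:2, wet:1, return:1, sailor:1, walk:1, farmer:1
Hapax (freq=1): farmer, return, sailor, walk, wet

5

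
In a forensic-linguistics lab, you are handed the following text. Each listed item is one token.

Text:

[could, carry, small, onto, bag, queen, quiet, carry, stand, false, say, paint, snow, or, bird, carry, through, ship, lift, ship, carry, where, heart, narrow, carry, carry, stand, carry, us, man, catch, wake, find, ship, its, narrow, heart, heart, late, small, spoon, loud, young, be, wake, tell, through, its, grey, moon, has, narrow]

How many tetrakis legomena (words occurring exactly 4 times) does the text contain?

Frequencies: carry:7, ship:3, heart:3, narrow:3, small:2, stand:2, through:2, wake:2, its:2, could:1, onto:1, bag:1, queen:1, quiet:1, false:1, say:1, paint:1, snow:1, or:1, bird:1, … (15 more, each freq 1)
Words with frequency 4: (none)

0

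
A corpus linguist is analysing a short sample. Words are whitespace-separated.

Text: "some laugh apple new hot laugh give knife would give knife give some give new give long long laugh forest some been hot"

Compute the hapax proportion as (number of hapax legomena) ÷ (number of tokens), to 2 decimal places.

0.17

Frequencies: give:5, some:3, laugh:3, new:2, hot:2, knife:2, long:2, apple:1, would:1, forest:1, been:1
Hapax count = 4; token count = 23.
Ratio = 4 / 23 = 0.17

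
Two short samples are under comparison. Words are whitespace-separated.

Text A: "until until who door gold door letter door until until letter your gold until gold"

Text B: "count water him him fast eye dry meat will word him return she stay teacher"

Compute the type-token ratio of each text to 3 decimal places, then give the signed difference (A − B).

TTR(A) = 6/15 = 0.400
TTR(B) = 13/15 = 0.867
Difference = 0.400 − 0.867 = -0.467

-0.467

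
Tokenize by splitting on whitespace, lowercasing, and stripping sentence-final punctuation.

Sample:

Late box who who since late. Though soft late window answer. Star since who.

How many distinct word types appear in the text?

Distinct types: {answer, box, late, since, soft, star, though, who, window}
V = 9

9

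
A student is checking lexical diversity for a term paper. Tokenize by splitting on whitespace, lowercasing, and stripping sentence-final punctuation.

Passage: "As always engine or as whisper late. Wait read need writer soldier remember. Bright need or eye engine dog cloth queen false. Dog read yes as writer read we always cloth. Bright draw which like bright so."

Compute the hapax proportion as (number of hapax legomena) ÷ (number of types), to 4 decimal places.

0.5833

Frequencies: as:3, read:3, bright:3, always:2, engine:2, or:2, need:2, writer:2, dog:2, cloth:2, whisper:1, late:1, wait:1, soldier:1, remember:1, eye:1, queen:1, false:1, yes:1, we:1, … (4 more, each freq 1)
Hapax count = 14; type count = 24.
Ratio = 14 / 24 = 0.5833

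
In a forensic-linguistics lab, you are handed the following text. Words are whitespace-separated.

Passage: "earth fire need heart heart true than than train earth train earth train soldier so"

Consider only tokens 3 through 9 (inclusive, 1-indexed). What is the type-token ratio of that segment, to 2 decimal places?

0.71

Segment tokens 3–9: need, heart, heart, true, than, than, train
Segment N = 7, segment V = 5.
TTR = 5 / 7 = 0.71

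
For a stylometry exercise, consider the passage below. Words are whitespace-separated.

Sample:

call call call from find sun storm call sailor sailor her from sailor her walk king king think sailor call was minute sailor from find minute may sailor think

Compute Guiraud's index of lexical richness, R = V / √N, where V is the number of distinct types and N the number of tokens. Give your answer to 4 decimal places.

N = 29, V = 13.
√N = 5.385165
R = 13 / 5.385165 = 2.4140

2.4140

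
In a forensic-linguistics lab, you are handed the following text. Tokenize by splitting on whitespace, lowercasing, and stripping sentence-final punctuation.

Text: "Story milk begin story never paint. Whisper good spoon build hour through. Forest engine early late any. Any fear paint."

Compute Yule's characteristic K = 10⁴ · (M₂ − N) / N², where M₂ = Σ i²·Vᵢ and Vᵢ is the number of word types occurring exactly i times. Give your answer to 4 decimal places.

Frequencies: story:2, paint:2, any:2, milk:1, begin:1, never:1, whisper:1, good:1, spoon:1, build:1, hour:1, through:1, forest:1, engine:1, early:1, late:1, fear:1
N = 20. Frequency spectrum: V_1=14, V_2=3
M₂ = 1²·14 + 2²·3 = 26
K = 10000 × (26 − 20) / 20² = 150.0000

150.0000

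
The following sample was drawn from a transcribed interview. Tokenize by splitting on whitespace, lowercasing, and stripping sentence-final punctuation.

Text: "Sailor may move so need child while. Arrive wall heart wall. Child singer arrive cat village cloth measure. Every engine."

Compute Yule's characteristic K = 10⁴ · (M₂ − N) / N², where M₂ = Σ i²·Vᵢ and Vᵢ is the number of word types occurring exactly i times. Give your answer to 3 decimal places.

150.000

Frequencies: child:2, arrive:2, wall:2, sailor:1, may:1, move:1, so:1, need:1, while:1, heart:1, singer:1, cat:1, village:1, cloth:1, measure:1, every:1, engine:1
N = 20. Frequency spectrum: V_1=14, V_2=3
M₂ = 1²·14 + 2²·3 = 26
K = 10000 × (26 − 20) / 20² = 150.000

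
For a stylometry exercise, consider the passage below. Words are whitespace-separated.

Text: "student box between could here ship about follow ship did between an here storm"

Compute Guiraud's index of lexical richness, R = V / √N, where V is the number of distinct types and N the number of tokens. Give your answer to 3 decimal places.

2.940

N = 14, V = 11.
√N = 3.741657
R = 11 / 3.741657 = 2.940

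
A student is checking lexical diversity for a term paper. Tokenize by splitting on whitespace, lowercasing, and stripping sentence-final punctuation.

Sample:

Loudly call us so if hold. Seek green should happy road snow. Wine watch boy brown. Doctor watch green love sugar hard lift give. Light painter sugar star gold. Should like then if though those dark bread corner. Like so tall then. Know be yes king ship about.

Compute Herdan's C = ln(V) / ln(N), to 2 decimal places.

N = 48, V = 40.
ln(V) = 3.688879, ln(N) = 3.871201
C = 3.688879 / 3.871201 = 0.95

0.95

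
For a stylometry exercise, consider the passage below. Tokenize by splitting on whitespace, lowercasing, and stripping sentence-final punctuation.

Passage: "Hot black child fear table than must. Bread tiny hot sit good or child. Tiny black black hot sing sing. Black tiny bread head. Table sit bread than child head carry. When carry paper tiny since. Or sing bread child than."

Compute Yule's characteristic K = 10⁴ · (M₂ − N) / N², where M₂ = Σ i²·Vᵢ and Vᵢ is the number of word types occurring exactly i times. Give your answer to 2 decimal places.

Frequencies: black:4, child:4, bread:4, tiny:4, hot:3, than:3, sing:3, table:2, sit:2, or:2, head:2, carry:2, fear:1, must:1, good:1, when:1, paper:1, since:1
N = 41. Frequency spectrum: V_1=6, V_2=5, V_3=3, V_4=4
M₂ = 1²·6 + 2²·5 + 3²·3 + 4²·4 = 117
K = 10000 × (117 − 41) / 41² = 452.11

452.11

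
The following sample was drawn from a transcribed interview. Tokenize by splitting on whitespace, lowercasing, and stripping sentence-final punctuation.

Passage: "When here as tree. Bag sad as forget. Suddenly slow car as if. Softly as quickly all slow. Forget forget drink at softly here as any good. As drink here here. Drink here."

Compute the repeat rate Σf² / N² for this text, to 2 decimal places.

Frequencies: as:6, here:5, forget:3, drink:3, slow:2, softly:2, when:1, tree:1, bag:1, sad:1, suddenly:1, car:1, if:1, quickly:1, all:1, at:1, any:1, good:1
Σf² = 99; N² = 1089
Repeat rate = 99 / 1089 = 0.09

0.09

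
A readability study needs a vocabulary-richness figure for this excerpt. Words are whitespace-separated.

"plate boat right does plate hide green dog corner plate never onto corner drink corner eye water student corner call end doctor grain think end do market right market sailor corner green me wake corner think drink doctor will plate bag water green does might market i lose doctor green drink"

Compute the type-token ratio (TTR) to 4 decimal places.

N = 51 tokens, V = 29 types.
TTR = V / N = 29 / 51 = 0.5686

0.5686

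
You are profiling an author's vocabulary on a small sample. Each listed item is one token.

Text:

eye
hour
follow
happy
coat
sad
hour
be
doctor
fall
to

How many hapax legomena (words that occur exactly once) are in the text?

Frequencies: hour:2, eye:1, follow:1, happy:1, coat:1, sad:1, be:1, doctor:1, fall:1, to:1
Hapax (freq=1): be, coat, doctor, eye, fall, follow, happy, sad, to

9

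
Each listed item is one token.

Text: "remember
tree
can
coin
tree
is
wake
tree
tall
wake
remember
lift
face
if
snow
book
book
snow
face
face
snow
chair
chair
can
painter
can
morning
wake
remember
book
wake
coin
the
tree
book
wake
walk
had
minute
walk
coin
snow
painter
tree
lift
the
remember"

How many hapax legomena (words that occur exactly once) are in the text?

Frequencies: tree:5, wake:5, remember:4, snow:4, book:4, can:3, coin:3, face:3, lift:2, chair:2, painter:2, the:2, walk:2, is:1, tall:1, if:1, morning:1, had:1, minute:1
Hapax (freq=1): had, if, is, minute, morning, tall

6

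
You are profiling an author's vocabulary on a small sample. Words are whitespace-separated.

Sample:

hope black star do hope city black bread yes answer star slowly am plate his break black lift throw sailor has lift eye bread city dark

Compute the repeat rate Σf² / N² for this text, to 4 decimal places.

0.0621

Frequencies: black:3, hope:2, star:2, city:2, bread:2, lift:2, do:1, yes:1, answer:1, slowly:1, am:1, plate:1, his:1, break:1, throw:1, sailor:1, has:1, eye:1, dark:1
Σf² = 42; N² = 676
Repeat rate = 42 / 676 = 0.0621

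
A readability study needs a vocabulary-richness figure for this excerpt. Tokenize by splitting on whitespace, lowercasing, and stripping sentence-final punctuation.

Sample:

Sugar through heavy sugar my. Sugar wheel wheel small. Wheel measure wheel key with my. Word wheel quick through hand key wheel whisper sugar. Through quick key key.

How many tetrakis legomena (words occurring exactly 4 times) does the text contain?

Frequencies: wheel:6, sugar:4, key:4, through:3, my:2, quick:2, heavy:1, small:1, measure:1, with:1, word:1, hand:1, whisper:1
Words with frequency 4: key, sugar

2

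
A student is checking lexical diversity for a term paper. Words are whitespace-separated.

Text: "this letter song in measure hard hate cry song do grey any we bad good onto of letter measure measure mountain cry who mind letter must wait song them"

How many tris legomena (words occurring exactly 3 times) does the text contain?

3

Frequencies: letter:3, song:3, measure:3, cry:2, this:1, in:1, hard:1, hate:1, do:1, grey:1, any:1, we:1, bad:1, good:1, onto:1, of:1, mountain:1, who:1, mind:1, must:1, … (2 more, each freq 1)
Words with frequency 3: letter, measure, song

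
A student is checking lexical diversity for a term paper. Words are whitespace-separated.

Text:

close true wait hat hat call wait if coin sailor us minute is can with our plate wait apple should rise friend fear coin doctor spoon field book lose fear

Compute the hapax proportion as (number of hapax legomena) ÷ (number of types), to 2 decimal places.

Frequencies: wait:3, hat:2, coin:2, fear:2, close:1, true:1, call:1, if:1, sailor:1, us:1, minute:1, is:1, can:1, with:1, our:1, plate:1, apple:1, should:1, rise:1, friend:1, … (5 more, each freq 1)
Hapax count = 21; type count = 25.
Ratio = 21 / 25 = 0.84

0.84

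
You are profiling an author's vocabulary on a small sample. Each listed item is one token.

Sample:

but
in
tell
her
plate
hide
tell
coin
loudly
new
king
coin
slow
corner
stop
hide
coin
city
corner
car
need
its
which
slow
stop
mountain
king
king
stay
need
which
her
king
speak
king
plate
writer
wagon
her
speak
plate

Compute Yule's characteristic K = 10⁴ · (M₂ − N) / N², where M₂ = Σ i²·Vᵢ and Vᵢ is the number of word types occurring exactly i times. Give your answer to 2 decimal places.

Frequencies: king:5, her:3, plate:3, coin:3, tell:2, hide:2, slow:2, corner:2, stop:2, need:2, which:2, speak:2, but:1, in:1, loudly:1, new:1, city:1, car:1, its:1, mountain:1, … (3 more, each freq 1)
N = 41. Frequency spectrum: V_1=11, V_2=8, V_3=3, V_5=1
M₂ = 1²·11 + 2²·8 + 3²·3 + 5²·1 = 95
K = 10000 × (95 − 41) / 41² = 321.24

321.24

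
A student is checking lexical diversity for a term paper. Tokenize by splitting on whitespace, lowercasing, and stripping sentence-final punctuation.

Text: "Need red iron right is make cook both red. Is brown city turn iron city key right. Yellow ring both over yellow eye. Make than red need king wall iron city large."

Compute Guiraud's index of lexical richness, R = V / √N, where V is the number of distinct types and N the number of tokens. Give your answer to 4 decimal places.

3.5355

N = 32, V = 20.
√N = 5.656854
R = 20 / 5.656854 = 3.5355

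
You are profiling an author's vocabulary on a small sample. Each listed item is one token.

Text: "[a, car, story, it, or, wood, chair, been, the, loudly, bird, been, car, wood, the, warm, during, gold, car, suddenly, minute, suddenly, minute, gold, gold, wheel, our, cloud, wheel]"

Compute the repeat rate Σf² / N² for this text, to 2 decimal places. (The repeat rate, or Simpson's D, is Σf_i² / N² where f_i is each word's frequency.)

0.06

Frequencies: car:3, gold:3, wood:2, been:2, the:2, suddenly:2, minute:2, wheel:2, a:1, story:1, it:1, or:1, chair:1, loudly:1, bird:1, warm:1, during:1, our:1, cloud:1
Σf² = 53; N² = 841
Repeat rate = 53 / 841 = 0.06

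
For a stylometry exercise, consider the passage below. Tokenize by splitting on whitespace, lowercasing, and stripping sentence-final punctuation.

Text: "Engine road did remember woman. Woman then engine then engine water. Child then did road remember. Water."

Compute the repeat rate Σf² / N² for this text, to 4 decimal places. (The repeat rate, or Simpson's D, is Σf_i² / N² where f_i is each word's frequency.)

Frequencies: engine:3, then:3, road:2, did:2, remember:2, woman:2, water:2, child:1
Σf² = 39; N² = 289
Repeat rate = 39 / 289 = 0.1349

0.1349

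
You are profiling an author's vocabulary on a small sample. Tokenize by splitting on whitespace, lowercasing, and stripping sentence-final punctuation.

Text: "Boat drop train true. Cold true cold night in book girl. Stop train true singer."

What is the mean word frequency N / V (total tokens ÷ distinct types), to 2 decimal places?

1.36

N = 15 tokens, V = 11 types.
Mean frequency = N / V = 15 / 11 = 1.36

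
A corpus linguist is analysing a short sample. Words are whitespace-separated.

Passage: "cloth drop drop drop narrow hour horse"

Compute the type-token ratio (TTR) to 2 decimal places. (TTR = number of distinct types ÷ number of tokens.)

0.71

N = 7 tokens, V = 5 types.
TTR = V / N = 5 / 7 = 0.71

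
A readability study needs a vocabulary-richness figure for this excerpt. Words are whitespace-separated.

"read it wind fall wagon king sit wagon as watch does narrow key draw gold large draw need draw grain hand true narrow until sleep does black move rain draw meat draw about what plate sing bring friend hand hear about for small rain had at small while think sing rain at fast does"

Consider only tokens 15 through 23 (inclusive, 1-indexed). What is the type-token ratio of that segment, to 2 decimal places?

Segment tokens 15–23: gold, large, draw, need, draw, grain, hand, true, narrow
Segment N = 9, segment V = 8.
TTR = 8 / 9 = 0.89

0.89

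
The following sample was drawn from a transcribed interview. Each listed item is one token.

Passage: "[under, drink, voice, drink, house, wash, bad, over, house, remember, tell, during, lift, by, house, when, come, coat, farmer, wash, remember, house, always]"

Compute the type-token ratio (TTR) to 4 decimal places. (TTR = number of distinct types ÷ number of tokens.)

N = 23 tokens, V = 17 types.
TTR = V / N = 17 / 23 = 0.7391

0.7391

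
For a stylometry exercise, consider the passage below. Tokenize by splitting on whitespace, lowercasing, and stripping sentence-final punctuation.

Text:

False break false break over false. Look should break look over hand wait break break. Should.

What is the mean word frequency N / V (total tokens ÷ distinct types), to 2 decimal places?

N = 16 tokens, V = 7 types.
Mean frequency = N / V = 16 / 7 = 2.29

2.29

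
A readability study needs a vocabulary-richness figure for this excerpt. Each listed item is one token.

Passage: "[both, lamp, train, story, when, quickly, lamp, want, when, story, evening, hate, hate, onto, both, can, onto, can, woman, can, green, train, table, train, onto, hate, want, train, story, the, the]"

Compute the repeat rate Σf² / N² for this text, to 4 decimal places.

Frequencies: train:4, story:3, hate:3, onto:3, can:3, both:2, lamp:2, when:2, want:2, the:2, quickly:1, evening:1, woman:1, green:1, table:1
Σf² = 77; N² = 961
Repeat rate = 77 / 961 = 0.0801

0.0801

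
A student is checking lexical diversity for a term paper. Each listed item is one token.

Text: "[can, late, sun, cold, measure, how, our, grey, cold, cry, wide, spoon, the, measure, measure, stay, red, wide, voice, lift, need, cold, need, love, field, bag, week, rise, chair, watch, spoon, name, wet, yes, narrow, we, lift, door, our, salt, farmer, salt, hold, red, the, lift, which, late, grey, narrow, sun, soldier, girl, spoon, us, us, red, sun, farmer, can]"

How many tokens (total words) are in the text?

60

Tokens: can, late, sun, cold, measure, how, our, grey, cold, cry, wide, spoon, the, measure, measure, stay, red, wide, voice, lift, need, cold, need, love, field, bag, week, rise, chair, watch, spoon, name, wet, yes, narrow, we, lift, door, our, salt, farmer, salt, hold, red, the, lift, which, late, grey, narrow, sun, soldier, girl, spoon, us, us, red, sun, farmer, can
N = 60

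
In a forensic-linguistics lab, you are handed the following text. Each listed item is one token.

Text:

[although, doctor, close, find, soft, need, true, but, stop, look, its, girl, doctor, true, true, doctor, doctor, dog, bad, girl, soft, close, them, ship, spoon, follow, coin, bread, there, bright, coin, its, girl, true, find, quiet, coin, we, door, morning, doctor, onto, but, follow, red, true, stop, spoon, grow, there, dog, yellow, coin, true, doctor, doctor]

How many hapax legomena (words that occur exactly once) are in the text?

16

Frequencies: doctor:7, true:6, coin:4, girl:3, close:2, find:2, soft:2, but:2, stop:2, its:2, dog:2, spoon:2, follow:2, there:2, although:1, need:1, look:1, bad:1, them:1, ship:1, … (10 more, each freq 1)
Hapax (freq=1): although, bad, bread, bright, door, grow, look, morning, need, onto, quiet, red, ship, them, we, yellow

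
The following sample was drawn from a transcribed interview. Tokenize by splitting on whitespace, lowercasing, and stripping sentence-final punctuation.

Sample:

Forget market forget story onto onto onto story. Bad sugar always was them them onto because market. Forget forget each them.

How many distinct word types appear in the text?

11

Distinct types: {always, bad, because, each, forget, market, onto, story, sugar, them, was}
V = 11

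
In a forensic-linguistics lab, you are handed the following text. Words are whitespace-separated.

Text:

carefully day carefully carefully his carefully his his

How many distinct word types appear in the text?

3

Distinct types: {carefully, day, his}
V = 3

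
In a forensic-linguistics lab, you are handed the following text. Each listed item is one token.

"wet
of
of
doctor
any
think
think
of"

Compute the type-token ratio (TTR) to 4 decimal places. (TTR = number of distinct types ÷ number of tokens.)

N = 8 tokens, V = 5 types.
TTR = V / N = 5 / 8 = 0.6250

0.6250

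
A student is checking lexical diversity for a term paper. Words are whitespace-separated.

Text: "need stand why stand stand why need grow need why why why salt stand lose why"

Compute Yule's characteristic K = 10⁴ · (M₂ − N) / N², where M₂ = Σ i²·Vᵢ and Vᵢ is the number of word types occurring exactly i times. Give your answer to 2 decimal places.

Frequencies: why:6, stand:4, need:3, grow:1, salt:1, lose:1
N = 16. Frequency spectrum: V_1=3, V_3=1, V_4=1, V_6=1
M₂ = 1²·3 + 3²·1 + 4²·1 + 6²·1 = 64
K = 10000 × (64 − 16) / 16² = 1875.00

1875.00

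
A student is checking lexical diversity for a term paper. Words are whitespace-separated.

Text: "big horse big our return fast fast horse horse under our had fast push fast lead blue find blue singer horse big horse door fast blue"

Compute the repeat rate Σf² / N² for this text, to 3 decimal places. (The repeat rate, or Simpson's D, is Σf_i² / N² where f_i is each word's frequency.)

0.118

Frequencies: horse:5, fast:5, big:3, blue:3, our:2, return:1, under:1, had:1, push:1, lead:1, find:1, singer:1, door:1
Σf² = 80; N² = 676
Repeat rate = 80 / 676 = 0.118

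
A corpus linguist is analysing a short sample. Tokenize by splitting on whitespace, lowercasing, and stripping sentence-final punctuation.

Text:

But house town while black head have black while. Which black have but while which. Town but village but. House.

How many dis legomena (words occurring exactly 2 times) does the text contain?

4

Frequencies: but:4, while:3, black:3, house:2, town:2, have:2, which:2, head:1, village:1
Words with frequency 2: have, house, town, which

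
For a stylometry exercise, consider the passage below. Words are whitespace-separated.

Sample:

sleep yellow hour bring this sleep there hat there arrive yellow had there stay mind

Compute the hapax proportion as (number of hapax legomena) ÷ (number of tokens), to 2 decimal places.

Frequencies: there:3, sleep:2, yellow:2, hour:1, bring:1, this:1, hat:1, arrive:1, had:1, stay:1, mind:1
Hapax count = 8; token count = 15.
Ratio = 8 / 15 = 0.53

0.53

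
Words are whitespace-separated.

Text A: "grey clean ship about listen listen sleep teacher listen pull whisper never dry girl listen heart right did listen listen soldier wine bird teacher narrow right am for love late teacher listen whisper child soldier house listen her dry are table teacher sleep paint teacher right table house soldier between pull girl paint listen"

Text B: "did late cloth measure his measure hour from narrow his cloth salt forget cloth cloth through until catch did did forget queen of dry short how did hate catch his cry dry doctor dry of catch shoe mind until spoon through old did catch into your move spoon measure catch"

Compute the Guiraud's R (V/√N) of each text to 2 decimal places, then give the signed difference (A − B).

0.12

A: V=30, N=54, R=4.08
B: V=28, N=50, R=3.96
Difference = 4.08 − 3.96 = 0.12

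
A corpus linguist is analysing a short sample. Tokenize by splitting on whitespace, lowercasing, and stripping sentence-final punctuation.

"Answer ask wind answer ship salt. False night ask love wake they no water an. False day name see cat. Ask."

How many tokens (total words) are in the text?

Tokens: answer, ask, wind, answer, ship, salt, false, night, ask, love, wake, they, no, water, an, false, day, name, see, cat, ask
N = 21

21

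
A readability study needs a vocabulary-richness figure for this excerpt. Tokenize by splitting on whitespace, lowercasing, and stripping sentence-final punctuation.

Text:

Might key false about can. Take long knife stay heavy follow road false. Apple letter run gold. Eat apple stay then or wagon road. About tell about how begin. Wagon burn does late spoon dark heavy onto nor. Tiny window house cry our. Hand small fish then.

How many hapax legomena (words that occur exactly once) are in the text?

30

Frequencies: about:3, false:2, stay:2, heavy:2, road:2, apple:2, then:2, wagon:2, might:1, key:1, can:1, take:1, long:1, knife:1, follow:1, letter:1, run:1, gold:1, eat:1, or:1, … (18 more, each freq 1)
Hapax (freq=1): begin, burn, can, cry, dark, does, eat, fish, follow, gold, hand, house, how, key, knife, late, letter, long, might, nor, onto, or, our, run, small, spoon, take, tell, tiny, window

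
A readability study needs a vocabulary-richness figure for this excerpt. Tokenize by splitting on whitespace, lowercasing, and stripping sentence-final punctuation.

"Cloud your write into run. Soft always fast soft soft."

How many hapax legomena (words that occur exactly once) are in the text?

Frequencies: soft:3, cloud:1, your:1, write:1, into:1, run:1, always:1, fast:1
Hapax (freq=1): always, cloud, fast, into, run, write, your

7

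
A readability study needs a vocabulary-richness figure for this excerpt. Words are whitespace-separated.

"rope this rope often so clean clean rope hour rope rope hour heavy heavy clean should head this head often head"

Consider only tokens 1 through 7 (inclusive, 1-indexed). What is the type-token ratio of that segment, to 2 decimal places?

Segment tokens 1–7: rope, this, rope, often, so, clean, clean
Segment N = 7, segment V = 5.
TTR = 5 / 7 = 0.71

0.71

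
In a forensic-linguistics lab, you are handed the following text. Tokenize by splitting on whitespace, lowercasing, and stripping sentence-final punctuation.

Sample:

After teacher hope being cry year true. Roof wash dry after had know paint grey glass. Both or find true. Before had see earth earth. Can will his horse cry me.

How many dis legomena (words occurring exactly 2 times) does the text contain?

Frequencies: after:2, cry:2, true:2, had:2, earth:2, teacher:1, hope:1, being:1, year:1, roof:1, wash:1, dry:1, know:1, paint:1, grey:1, glass:1, both:1, or:1, find:1, before:1, … (6 more, each freq 1)
Words with frequency 2: after, cry, earth, had, true

5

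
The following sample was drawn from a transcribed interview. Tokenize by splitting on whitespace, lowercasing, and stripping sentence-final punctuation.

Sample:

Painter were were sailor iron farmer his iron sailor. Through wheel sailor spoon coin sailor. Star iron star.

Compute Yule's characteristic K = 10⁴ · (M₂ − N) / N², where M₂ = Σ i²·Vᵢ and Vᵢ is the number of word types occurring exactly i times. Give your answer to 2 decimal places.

Frequencies: sailor:4, iron:3, were:2, star:2, painter:1, farmer:1, his:1, through:1, wheel:1, spoon:1, coin:1
N = 18. Frequency spectrum: V_1=7, V_2=2, V_3=1, V_4=1
M₂ = 1²·7 + 2²·2 + 3²·1 + 4²·1 = 40
K = 10000 × (40 − 18) / 18² = 679.01

679.01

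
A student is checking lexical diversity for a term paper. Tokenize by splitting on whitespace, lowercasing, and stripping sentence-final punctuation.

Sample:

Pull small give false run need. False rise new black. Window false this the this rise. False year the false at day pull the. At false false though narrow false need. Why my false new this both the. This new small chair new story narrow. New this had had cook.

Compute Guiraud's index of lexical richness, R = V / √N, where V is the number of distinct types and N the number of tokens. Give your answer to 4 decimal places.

N = 50, V = 24.
√N = 7.071068
R = 24 / 7.071068 = 3.3941

3.3941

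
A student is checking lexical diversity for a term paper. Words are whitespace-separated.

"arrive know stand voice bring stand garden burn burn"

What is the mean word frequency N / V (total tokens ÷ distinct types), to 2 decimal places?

1.29

N = 9 tokens, V = 7 types.
Mean frequency = N / V = 9 / 7 = 1.29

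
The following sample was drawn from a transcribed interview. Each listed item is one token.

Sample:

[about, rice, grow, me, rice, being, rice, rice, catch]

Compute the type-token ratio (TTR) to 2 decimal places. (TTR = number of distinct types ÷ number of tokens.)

N = 9 tokens, V = 6 types.
TTR = V / N = 6 / 9 = 0.67

0.67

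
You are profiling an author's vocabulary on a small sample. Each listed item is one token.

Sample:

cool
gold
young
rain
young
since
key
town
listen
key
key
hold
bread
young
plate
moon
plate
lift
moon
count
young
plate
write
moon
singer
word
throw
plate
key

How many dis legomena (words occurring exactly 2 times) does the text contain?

Frequencies: young:4, key:4, plate:4, moon:3, cool:1, gold:1, rain:1, since:1, town:1, listen:1, hold:1, bread:1, lift:1, count:1, write:1, singer:1, word:1, throw:1
Words with frequency 2: (none)

0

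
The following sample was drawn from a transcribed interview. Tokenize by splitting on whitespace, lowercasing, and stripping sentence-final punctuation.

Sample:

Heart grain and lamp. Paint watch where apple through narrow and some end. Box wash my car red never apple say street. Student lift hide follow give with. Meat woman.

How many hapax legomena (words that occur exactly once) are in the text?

Frequencies: and:2, apple:2, heart:1, grain:1, lamp:1, paint:1, watch:1, where:1, through:1, narrow:1, some:1, end:1, box:1, wash:1, my:1, car:1, red:1, never:1, say:1, street:1, … (8 more, each freq 1)
Hapax (freq=1): box, car, end, follow, give, grain, heart, hide, lamp, lift, meat, my, narrow, never, paint, red, say, some, street, student, through, wash, watch, where, with, woman

26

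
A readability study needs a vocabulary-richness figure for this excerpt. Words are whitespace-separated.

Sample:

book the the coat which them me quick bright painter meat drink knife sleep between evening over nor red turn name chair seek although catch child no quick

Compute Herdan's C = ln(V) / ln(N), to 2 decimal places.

N = 28, V = 26.
ln(V) = 3.258097, ln(N) = 3.332205
C = 3.258097 / 3.332205 = 0.98

0.98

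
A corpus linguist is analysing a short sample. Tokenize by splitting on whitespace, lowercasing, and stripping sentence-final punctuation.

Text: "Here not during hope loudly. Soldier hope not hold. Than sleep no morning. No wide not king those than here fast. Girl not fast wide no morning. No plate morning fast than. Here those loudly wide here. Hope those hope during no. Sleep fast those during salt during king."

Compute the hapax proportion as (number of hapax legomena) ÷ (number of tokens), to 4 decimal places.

0.1020

Frequencies: no:5, here:4, not:4, during:4, hope:4, those:4, fast:4, than:3, morning:3, wide:3, loudly:2, sleep:2, king:2, soldier:1, hold:1, girl:1, plate:1, salt:1
Hapax count = 5; token count = 49.
Ratio = 5 / 49 = 0.1020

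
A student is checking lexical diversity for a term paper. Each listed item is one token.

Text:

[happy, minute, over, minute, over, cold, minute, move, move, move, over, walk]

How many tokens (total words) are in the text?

12

Tokens: happy, minute, over, minute, over, cold, minute, move, move, move, over, walk
N = 12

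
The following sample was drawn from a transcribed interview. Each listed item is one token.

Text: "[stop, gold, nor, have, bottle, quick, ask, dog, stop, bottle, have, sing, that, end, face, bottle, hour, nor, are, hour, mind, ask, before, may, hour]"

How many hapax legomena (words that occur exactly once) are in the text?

Frequencies: bottle:3, hour:3, stop:2, nor:2, have:2, ask:2, gold:1, quick:1, dog:1, sing:1, that:1, end:1, face:1, are:1, mind:1, before:1, may:1
Hapax (freq=1): are, before, dog, end, face, gold, may, mind, quick, sing, that

11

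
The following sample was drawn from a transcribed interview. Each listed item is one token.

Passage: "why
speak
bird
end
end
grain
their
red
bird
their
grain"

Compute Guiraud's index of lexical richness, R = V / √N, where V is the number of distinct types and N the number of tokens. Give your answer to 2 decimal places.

N = 11, V = 7.
√N = 3.316625
R = 7 / 3.316625 = 2.11

2.11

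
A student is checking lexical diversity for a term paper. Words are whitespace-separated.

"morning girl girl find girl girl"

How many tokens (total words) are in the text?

6

Tokens: morning, girl, girl, find, girl, girl
N = 6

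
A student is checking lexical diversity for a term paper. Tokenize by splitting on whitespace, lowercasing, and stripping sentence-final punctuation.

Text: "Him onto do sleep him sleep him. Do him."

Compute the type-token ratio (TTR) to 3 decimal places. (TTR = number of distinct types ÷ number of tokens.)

N = 9 tokens, V = 4 types.
TTR = V / N = 4 / 9 = 0.444

0.444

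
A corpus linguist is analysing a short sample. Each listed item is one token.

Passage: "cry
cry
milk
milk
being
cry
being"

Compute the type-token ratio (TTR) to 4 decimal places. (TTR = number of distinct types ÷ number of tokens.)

N = 7 tokens, V = 3 types.
TTR = V / N = 3 / 7 = 0.4286

0.4286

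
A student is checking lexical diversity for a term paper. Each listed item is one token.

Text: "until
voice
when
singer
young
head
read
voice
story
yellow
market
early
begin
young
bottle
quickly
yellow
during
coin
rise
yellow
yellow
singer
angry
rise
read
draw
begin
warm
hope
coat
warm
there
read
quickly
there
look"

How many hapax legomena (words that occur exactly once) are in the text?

Frequencies: yellow:4, read:3, voice:2, singer:2, young:2, begin:2, quickly:2, rise:2, warm:2, there:2, until:1, when:1, head:1, story:1, market:1, early:1, bottle:1, during:1, coin:1, angry:1, … (4 more, each freq 1)
Hapax (freq=1): angry, bottle, coat, coin, draw, during, early, head, hope, look, market, story, until, when

14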